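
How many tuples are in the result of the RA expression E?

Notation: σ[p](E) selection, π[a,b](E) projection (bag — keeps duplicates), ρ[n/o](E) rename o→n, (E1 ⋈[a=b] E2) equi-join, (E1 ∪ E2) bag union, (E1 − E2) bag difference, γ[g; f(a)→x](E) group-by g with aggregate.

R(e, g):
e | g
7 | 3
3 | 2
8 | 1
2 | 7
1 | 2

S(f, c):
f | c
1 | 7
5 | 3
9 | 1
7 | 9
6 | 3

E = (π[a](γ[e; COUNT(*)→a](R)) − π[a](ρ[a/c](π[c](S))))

Row counts bottom-up:
  R → 5
  γ[e; COUNT(*)→a](R) → 5
  π[a](γ[e; COUNT(*)→a](R)) → 5
  S → 5
  π[c](S) → 5
  ρ[a/c](π[c](S)) → 5
  π[a](ρ[a/c](π[c](S))) → 5
  (π[a](γ[e; COUNT(*)→a](R)) − π[a](ρ[a/c](π[c](S)))) → 4

|E| = 4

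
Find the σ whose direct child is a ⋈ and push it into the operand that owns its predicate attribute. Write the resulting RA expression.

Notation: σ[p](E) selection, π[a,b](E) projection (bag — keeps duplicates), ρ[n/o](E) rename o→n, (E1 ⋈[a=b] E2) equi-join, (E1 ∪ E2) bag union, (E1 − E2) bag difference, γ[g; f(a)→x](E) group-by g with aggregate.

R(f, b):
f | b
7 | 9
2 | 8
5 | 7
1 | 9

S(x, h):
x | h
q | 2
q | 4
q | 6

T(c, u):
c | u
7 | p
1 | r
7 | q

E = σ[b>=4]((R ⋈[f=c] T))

σ filters on b, owned by the left side.
E' = (σ[b>=4](R) ⋈[f=c] T)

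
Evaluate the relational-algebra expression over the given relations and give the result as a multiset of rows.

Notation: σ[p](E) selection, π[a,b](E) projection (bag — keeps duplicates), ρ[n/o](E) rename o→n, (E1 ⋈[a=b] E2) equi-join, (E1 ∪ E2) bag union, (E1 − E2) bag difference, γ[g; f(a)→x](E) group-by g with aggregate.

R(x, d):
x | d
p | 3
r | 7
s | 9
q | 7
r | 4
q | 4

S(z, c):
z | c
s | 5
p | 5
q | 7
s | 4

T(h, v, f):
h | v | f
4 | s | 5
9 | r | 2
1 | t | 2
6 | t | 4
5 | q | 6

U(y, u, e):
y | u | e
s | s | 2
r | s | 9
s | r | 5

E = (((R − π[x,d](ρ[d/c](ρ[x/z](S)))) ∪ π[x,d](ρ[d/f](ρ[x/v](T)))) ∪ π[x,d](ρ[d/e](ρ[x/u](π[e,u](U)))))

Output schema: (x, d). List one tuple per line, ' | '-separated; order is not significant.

Row counts bottom-up:
  R → 6
  S → 4
  ρ[x/z](S) → 4
  ρ[d/c](ρ[x/z](S)) → 4
  π[x,d](ρ[d/c](ρ[x/z](S))) → 4
  (R − π[x,d](ρ[d/c](ρ[x/z](S)))) → 5
  T → 5
  ρ[x/v](T) → 5
  ρ[d/f](ρ[x/v](T)) → 5
  π[x,d](ρ[d/f](ρ[x/v](T))) → 5
  ((R − π[x,d](ρ[d/c](ρ[x/z](S)))) ∪ π[x,d](ρ[d/f](ρ[x/v](T)))) → 10
  U → 3
  π[e,u](U) → 3
  ρ[x/u](π[e,u](U)) → 3
  ρ[d/e](ρ[x/u](π[e,u](U))) → 3
  π[x,d](ρ[d/e](ρ[x/u](π[e,u](U)))) → 3
  (((R − π[x,d](ρ[d/c](ρ[x/z](S)))) ∪ π[x,d](ρ[d/f](ρ[x/v](T)))) ∪ π[x,d](ρ[d/e](ρ[x/u](π[e,u](U))))) → 13

== RESULT ==
x | d
p | 3
q | 4
q | 6
r | 2
r | 4
r | 5
r | 7
s | 2
s | 5
s | 9
s | 9
t | 2
t | 4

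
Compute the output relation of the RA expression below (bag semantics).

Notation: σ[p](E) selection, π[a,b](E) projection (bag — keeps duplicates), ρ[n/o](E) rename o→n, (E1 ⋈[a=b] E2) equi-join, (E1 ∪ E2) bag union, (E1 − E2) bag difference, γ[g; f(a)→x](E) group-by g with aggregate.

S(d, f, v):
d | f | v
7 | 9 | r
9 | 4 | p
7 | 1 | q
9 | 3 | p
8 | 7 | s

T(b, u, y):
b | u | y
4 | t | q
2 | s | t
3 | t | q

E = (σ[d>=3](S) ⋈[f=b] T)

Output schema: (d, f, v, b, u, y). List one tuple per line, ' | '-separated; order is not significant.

Subexpression sizes:
  S → 5
  σ[d>=3](S) → 5
  T → 3
  (σ[d>=3](S) ⋈[f=b] T) → 2

== RESULT ==
d | f | v | b | u | y
9 | 3 | p | 3 | t | q
9 | 4 | p | 4 | t | q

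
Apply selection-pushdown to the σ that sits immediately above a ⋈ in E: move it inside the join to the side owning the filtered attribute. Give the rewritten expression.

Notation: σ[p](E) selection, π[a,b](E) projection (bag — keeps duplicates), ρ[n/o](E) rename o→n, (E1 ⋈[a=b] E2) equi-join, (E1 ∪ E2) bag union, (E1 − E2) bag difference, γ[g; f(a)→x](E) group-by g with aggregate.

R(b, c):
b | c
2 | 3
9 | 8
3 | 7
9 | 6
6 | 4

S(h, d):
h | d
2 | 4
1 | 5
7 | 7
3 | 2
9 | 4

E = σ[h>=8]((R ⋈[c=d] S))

σ filters on h, owned by the right side.
E' = (R ⋈[c=d] σ[h>=8](S))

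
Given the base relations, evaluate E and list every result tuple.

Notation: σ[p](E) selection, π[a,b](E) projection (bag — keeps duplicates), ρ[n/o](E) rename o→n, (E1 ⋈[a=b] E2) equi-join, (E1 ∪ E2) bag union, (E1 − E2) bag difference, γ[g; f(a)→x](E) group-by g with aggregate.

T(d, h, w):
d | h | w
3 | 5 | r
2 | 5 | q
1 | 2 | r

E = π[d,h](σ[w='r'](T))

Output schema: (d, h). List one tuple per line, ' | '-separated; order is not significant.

Row counts bottom-up:
  T → 3
  σ[w='r'](T) → 2
  π[d,h](σ[w='r'](T)) → 2

== RESULT ==
d | h
1 | 2
3 | 5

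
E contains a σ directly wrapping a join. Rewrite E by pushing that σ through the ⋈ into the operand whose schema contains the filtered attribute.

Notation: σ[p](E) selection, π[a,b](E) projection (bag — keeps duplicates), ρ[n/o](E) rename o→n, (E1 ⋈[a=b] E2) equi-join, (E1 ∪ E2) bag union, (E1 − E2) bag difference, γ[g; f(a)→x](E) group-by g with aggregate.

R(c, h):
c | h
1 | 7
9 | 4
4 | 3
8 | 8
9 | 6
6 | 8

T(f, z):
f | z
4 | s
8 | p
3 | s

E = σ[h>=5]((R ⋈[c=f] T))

σ filters on h, owned by the left side.
E' = (σ[h>=5](R) ⋈[c=f] T)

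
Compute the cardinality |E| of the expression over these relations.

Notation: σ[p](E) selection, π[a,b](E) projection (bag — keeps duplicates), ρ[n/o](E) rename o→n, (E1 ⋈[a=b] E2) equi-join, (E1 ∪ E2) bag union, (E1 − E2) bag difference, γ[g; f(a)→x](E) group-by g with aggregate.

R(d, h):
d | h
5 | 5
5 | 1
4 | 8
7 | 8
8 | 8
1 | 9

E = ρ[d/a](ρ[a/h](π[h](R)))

Subexpression sizes:
  R → 6
  π[h](R) → 6
  ρ[a/h](π[h](R)) → 6
  ρ[d/a](ρ[a/h](π[h](R))) → 6

|E| = 6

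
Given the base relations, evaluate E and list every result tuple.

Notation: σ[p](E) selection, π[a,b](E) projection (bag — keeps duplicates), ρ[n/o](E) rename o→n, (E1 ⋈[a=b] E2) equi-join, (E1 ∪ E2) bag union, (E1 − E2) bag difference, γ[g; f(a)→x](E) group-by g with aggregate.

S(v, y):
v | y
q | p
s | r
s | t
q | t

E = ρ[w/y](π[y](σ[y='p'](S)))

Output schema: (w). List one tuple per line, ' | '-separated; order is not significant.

Row counts bottom-up:
  S → 4
  σ[y='p'](S) → 1
  π[y](σ[y='p'](S)) → 1
  ρ[w/y](π[y](σ[y='p'](S))) → 1

== RESULT ==
w
p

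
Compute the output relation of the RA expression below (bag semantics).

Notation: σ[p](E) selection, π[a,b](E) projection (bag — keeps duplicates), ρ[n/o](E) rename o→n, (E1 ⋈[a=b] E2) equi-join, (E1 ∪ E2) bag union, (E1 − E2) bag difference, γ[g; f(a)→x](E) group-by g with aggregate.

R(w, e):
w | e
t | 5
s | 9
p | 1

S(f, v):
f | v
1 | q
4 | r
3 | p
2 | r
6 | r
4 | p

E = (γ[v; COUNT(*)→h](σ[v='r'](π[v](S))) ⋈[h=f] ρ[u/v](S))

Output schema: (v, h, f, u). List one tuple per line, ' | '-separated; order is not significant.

Row counts bottom-up:
  S → 6
  π[v](S) → 6
  σ[v='r'](π[v](S)) → 3
  γ[v; COUNT(*)→h](σ[v='r'](π[v](S))) → 1
  S → 6
  ρ[u/v](S) → 6
  (γ[v; COUNT(*)→h](σ[v='r'](π[v](S))) ⋈[h=f] ρ[u/v](S)) → 1

== RESULT ==
v | h | f | u
r | 3 | 3 | p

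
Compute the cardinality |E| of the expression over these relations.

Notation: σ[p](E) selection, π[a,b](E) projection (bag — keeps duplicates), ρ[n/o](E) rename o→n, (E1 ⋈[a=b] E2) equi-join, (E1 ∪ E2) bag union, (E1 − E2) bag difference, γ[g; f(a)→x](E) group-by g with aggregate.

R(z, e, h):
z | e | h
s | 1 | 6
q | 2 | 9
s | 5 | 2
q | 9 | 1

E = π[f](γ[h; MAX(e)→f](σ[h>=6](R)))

Subexpression sizes:
  R → 4
  σ[h>=6](R) → 2
  γ[h; MAX(e)→f](σ[h>=6](R)) → 2
  π[f](γ[h; MAX(e)→f](σ[h>=6](R))) → 2

|E| = 2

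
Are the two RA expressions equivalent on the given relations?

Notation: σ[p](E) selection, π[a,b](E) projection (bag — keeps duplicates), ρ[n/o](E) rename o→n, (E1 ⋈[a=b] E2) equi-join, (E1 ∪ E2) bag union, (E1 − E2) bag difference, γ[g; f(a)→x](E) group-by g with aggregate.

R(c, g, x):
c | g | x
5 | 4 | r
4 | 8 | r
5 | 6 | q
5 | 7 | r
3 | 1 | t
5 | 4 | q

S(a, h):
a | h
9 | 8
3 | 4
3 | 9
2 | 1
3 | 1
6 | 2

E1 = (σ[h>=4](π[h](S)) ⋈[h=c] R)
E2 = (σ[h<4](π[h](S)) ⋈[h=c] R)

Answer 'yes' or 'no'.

E1 subexpression sizes:
  S → 6
  π[h](S) → 6
  σ[h>=4](π[h](S)) → 3
  R → 6
  (σ[h>=4](π[h](S)) ⋈[h=c] R) → 1
E2 subexpression sizes:
  S → 6
  π[h](S) → 6
  σ[h<4](π[h](S)) → 3
  R → 6
  (σ[h<4](π[h](S)) ⋈[h=c] R) → 0

E1 result:
h | c | g | x
4 | 4 | 8 | r
E2 result:
h | c | g | x
(0 rows)
Witness: (4, 4, 8, 'r') appears 1× in E1 but 0× in E2.

no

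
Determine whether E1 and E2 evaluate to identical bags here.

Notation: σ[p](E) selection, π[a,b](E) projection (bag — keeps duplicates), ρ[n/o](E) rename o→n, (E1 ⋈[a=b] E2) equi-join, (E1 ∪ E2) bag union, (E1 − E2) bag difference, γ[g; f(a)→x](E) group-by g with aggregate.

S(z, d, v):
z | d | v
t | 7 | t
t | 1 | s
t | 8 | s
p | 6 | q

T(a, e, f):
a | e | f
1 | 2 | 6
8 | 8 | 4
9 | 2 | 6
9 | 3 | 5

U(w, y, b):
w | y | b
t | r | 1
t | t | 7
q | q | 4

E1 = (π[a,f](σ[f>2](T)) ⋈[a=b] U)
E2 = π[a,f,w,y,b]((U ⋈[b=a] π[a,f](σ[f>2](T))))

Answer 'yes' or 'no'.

E1 subexpression sizes:
  T → 4
  σ[f>2](T) → 4
  π[a,f](σ[f>2](T)) → 4
  U → 3
  (π[a,f](σ[f>2](T)) ⋈[a=b] U) → 1
E2 subexpression sizes:
  U → 3
  T → 4
  σ[f>2](T) → 4
  π[a,f](σ[f>2](T)) → 4
  (U ⋈[b=a] π[a,f](σ[f>2](T))) → 1
  π[a,f,w,y,b]((U ⋈[b=a] π[a,f](σ[f>2](T)))) → 1

E1 and E2 produce the same multiset:
a | f | w | y | b
1 | 6 | t | r | 1

yes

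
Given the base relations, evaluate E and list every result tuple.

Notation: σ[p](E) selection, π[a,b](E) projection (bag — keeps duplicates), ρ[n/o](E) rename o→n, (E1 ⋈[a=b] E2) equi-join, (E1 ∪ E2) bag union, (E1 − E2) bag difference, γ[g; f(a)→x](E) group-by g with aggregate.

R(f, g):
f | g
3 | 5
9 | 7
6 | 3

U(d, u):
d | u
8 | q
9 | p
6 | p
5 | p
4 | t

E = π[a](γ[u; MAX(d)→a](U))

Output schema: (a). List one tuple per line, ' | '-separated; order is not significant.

Per-node cardinality:
  U → 5
  γ[u; MAX(d)→a](U) → 3
  π[a](γ[u; MAX(d)→a](U)) → 3

== RESULT ==
a
4
8
9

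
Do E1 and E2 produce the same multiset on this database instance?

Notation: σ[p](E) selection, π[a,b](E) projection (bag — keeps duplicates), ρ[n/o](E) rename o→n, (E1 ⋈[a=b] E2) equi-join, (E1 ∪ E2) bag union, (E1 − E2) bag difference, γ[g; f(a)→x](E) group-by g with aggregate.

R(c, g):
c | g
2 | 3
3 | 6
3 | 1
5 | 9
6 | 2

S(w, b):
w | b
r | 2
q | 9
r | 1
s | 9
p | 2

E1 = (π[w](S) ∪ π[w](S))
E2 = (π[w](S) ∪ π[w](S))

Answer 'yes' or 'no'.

E1 stepwise |·|:
  S → 5
  π[w](S) → 5
  S → 5
  π[w](S) → 5
  (π[w](S) ∪ π[w](S)) → 10
E2 stepwise |·|:
  S → 5
  π[w](S) → 5
  S → 5
  π[w](S) → 5
  (π[w](S) ∪ π[w](S)) → 10

E1 and E2 produce the same multiset:
w
p
p
q
q
r
r
r
r
s
s

yes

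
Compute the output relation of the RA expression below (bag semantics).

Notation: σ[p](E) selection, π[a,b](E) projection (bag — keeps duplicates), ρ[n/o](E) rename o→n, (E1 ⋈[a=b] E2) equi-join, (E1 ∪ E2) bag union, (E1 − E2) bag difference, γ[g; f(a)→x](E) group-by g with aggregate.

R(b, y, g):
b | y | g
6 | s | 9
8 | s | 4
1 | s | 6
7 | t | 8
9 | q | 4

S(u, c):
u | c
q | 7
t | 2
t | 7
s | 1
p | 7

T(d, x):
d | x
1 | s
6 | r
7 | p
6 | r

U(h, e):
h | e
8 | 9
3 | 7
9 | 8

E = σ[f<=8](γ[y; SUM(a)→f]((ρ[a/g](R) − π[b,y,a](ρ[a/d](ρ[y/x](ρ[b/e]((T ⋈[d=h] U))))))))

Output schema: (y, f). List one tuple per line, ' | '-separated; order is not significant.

Row counts bottom-up:
  R → 5
  ρ[a/g](R) → 5
  T → 4
  U → 3
  (T ⋈[d=h] U) → 0
  ρ[b/e]((T ⋈[d=h] U)) → 0
  ρ[y/x](ρ[b/e]((T ⋈[d=h] U))) → 0
  ρ[a/d](ρ[y/x](ρ[b/e]((T ⋈[d=h] U)))) → 0
  π[b,y,a](ρ[a/d](ρ[y/x](ρ[b/e]((T ⋈[d=h] U))))) → 0
  (ρ[a/g](R) − π[b,y,a](ρ[a/d](ρ[y/x](ρ[b/e]((T ⋈[d=h] U)))))) → 5
  γ[y; SUM(a)→f]((ρ[a/g](R) − π[b,y,a](ρ[a/d](ρ[y/x](ρ[b/e]((T ⋈[d=h] U))))))) → 3
  σ[f<=8](γ[y; SUM(a)→f]((ρ[a/g](R) − π[b,y,a](ρ[a/d](ρ[y/x](ρ[b/e]((T ⋈[d=h] U)))))))) → 2

== RESULT ==
y | f
q | 4
t | 8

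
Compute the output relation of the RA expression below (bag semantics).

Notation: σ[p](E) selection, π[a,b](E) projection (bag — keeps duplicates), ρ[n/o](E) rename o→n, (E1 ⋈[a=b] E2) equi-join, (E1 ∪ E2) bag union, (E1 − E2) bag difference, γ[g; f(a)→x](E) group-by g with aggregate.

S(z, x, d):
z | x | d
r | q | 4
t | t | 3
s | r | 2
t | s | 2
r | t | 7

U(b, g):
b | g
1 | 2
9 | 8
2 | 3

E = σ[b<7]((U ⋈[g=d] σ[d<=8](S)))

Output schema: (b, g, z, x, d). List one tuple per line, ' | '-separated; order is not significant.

Per-node cardinality:
  U → 3
  S → 5
  σ[d<=8](S) → 5
  (U ⋈[g=d] σ[d<=8](S)) → 3
  σ[b<7]((U ⋈[g=d] σ[d<=8](S))) → 3

== RESULT ==
b | g | z | x | d
1 | 2 | s | r | 2
1 | 2 | t | s | 2
2 | 3 | t | t | 3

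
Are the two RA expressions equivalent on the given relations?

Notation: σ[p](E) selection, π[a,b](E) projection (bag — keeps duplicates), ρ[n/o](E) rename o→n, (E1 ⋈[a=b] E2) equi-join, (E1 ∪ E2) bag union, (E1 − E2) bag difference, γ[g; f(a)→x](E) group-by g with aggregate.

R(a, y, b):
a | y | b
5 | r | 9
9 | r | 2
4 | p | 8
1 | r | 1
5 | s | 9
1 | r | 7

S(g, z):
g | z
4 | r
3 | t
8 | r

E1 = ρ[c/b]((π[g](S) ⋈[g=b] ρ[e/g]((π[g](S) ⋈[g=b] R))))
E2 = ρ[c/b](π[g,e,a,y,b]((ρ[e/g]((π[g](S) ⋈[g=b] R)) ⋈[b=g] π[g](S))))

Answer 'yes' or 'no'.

E1 per-node cardinality:
  S → 3
  π[g](S) → 3
  S → 3
  π[g](S) → 3
  R → 6
  (π[g](S) ⋈[g=b] R) → 1
  ρ[e/g]((π[g](S) ⋈[g=b] R)) → 1
  (π[g](S) ⋈[g=b] ρ[e/g]((π[g](S) ⋈[g=b] R))) → 1
  ρ[c/b]((π[g](S) ⋈[g=b] ρ[e/g]((π[g](S) ⋈[g=b] R)))) → 1
E2 per-node cardinality:
  S → 3
  π[g](S) → 3
  R → 6
  (π[g](S) ⋈[g=b] R) → 1
  ρ[e/g]((π[g](S) ⋈[g=b] R)) → 1
  S → 3
  π[g](S) → 3
  (ρ[e/g]((π[g](S) ⋈[g=b] R)) ⋈[b=g] π[g](S)) → 1
  π[g,e,a,y,b]((ρ[e/g]((π[g](S) ⋈[g=b] R)) ⋈[b=g] π[g](S))) → 1
  ρ[c/b](π[g,e,a,y,b]((ρ[e/g]((π[g](S) ⋈[g=b] R)) ⋈[b=g] π[g](S)))) → 1

E1 and E2 produce the same multiset:
g | e | a | y | c
8 | 8 | 4 | p | 8

yes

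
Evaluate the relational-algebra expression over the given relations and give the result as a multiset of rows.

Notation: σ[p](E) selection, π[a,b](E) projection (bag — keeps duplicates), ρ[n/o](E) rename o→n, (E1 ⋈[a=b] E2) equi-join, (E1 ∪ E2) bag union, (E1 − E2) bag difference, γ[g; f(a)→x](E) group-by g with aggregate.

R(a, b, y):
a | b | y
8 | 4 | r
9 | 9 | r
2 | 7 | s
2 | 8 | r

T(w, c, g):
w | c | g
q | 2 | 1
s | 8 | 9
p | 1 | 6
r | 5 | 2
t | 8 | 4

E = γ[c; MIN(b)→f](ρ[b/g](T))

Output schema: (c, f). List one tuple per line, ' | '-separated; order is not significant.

Stepwise |·|:
  T → 5
  ρ[b/g](T) → 5
  γ[c; MIN(b)→f](ρ[b/g](T)) → 4

== RESULT ==
c | f
1 | 6
2 | 1
5 | 2
8 | 4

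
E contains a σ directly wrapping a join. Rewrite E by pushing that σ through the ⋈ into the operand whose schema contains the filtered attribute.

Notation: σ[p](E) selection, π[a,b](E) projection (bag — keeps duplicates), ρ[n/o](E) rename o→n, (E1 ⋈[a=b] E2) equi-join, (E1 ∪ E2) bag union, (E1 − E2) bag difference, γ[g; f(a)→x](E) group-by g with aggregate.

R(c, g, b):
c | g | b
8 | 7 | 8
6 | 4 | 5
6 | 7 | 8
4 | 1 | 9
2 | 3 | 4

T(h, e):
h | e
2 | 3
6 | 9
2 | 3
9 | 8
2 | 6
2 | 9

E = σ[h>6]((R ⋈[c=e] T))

σ filters on h, owned by the right side.
E' = (R ⋈[c=e] σ[h>6](T))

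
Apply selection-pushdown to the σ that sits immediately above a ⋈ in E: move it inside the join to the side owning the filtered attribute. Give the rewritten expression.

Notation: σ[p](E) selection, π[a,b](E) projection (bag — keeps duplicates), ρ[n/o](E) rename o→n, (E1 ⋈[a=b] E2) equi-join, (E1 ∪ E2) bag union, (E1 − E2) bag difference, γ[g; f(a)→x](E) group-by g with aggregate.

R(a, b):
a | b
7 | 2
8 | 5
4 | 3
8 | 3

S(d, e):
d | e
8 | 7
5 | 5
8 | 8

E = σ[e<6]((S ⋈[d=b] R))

σ filters on e, owned by the left side.
E' = (σ[e<6](S) ⋈[d=b] R)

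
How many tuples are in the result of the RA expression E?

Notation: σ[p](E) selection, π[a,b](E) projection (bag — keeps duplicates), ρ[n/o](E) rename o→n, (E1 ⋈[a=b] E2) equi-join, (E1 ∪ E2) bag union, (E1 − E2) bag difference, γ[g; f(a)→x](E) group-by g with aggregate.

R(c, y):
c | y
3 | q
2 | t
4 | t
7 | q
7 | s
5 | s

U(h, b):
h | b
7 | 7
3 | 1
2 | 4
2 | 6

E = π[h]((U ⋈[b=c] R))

Per-node cardinality:
  U → 4
  R → 6
  (U ⋈[b=c] R) → 3
  π[h]((U ⋈[b=c] R)) → 3

|E| = 3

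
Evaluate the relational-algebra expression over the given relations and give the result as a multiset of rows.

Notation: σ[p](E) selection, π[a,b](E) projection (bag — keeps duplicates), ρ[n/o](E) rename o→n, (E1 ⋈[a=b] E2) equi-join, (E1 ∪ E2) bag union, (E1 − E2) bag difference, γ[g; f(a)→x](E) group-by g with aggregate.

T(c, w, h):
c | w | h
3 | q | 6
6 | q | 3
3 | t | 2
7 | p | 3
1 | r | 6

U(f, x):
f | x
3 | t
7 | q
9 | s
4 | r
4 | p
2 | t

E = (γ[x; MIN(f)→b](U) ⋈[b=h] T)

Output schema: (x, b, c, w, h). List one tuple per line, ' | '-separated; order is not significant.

Stepwise |·|:
  U → 6
  γ[x; MIN(f)→b](U) → 5
  T → 5
  (γ[x; MIN(f)→b](U) ⋈[b=h] T) → 1

== RESULT ==
x | b | c | w | h
t | 2 | 3 | t | 2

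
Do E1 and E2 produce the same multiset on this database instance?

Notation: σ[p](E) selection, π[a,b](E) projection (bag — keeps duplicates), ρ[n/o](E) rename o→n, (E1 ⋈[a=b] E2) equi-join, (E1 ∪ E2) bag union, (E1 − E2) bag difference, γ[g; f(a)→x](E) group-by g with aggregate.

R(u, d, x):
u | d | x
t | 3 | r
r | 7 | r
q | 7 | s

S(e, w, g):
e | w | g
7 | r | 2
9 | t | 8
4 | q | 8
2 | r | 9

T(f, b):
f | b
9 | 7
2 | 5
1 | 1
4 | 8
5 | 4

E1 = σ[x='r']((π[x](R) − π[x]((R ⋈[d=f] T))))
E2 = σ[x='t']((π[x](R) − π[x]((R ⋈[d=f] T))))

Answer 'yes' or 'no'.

E1 per-node cardinality:
  R → 3
  π[x](R) → 3
  R → 3
  T → 5
  (R ⋈[d=f] T) → 0
  π[x]((R ⋈[d=f] T)) → 0
  (π[x](R) − π[x]((R ⋈[d=f] T))) → 3
  σ[x='r']((π[x](R) − π[x]((R ⋈[d=f] T)))) → 2
E2 per-node cardinality:
  R → 3
  π[x](R) → 3
  R → 3
  T → 5
  (R ⋈[d=f] T) → 0
  π[x]((R ⋈[d=f] T)) → 0
  (π[x](R) − π[x]((R ⋈[d=f] T))) → 3
  σ[x='t']((π[x](R) − π[x]((R ⋈[d=f] T)))) → 0

E1 result:
x
r
r
E2 result:
x
(0 rows)
Witness: ('r',) appears 2× in E1 but 0× in E2.

no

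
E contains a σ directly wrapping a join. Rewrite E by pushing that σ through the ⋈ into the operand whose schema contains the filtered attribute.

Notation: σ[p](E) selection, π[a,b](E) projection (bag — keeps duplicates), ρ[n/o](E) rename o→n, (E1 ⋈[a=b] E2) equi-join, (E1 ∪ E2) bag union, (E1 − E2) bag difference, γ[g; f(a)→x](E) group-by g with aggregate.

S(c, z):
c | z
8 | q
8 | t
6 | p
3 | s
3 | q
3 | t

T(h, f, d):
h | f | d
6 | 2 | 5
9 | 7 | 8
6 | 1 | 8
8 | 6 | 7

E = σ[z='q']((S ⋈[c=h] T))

σ filters on z, owned by the left side.
E' = (σ[z='q'](S) ⋈[c=h] T)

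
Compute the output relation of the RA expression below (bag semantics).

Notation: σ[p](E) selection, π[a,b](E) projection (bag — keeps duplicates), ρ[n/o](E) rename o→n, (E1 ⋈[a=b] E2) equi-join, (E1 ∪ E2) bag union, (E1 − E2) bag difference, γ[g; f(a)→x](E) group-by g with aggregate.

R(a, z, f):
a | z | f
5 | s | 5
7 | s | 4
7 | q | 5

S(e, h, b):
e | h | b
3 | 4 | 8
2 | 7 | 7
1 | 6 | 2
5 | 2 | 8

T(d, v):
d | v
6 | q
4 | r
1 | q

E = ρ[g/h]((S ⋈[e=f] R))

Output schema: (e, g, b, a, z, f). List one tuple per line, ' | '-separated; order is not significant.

Stepwise |·|:
  S → 4
  R → 3
  (S ⋈[e=f] R) → 2
  ρ[g/h]((S ⋈[e=f] R)) → 2

== RESULT ==
e | g | b | a | z | f
5 | 2 | 8 | 5 | s | 5
5 | 2 | 8 | 7 | q | 5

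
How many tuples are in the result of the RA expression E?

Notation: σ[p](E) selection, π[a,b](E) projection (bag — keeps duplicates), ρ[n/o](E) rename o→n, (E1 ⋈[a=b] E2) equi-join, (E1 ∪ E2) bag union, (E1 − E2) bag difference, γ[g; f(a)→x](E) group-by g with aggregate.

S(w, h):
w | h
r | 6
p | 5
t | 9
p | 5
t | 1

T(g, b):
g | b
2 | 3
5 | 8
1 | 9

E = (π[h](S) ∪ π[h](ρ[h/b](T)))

Stepwise |·|:
  S → 5
  π[h](S) → 5
  T → 3
  ρ[h/b](T) → 3
  π[h](ρ[h/b](T)) → 3
  (π[h](S) ∪ π[h](ρ[h/b](T))) → 8

|E| = 8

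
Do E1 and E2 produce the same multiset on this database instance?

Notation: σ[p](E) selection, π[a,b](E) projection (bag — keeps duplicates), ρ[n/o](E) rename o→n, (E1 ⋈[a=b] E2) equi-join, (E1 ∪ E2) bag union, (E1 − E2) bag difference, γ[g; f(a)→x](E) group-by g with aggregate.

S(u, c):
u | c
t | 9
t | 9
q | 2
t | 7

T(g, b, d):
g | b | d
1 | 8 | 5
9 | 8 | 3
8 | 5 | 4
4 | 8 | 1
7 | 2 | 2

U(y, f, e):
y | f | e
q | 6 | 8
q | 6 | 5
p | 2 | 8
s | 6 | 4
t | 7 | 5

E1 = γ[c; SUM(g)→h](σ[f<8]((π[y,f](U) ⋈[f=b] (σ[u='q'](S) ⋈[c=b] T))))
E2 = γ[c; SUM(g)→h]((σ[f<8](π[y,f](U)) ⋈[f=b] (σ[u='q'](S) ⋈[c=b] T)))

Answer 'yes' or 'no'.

E1 stepwise |·|:
  U → 5
  π[y,f](U) → 5
  S → 4
  σ[u='q'](S) → 1
  T → 5
  (σ[u='q'](S) ⋈[c=b] T) → 1
  (π[y,f](U) ⋈[f=b] (σ[u='q'](S) ⋈[c=b] T)) → 1
  σ[f<8]((π[y,f](U) ⋈[f=b] (σ[u='q'](S) ⋈[c=b] T))) → 1
  γ[c; SUM(g)→h](σ[f<8]((π[y,f](U) ⋈[f=b] (σ[u='q'](S) ⋈[c=b] T)))) → 1
E2 stepwise |·|:
  U → 5
  π[y,f](U) → 5
  σ[f<8](π[y,f](U)) → 5
  S → 4
  σ[u='q'](S) → 1
  T → 5
  (σ[u='q'](S) ⋈[c=b] T) → 1
  (σ[f<8](π[y,f](U)) ⋈[f=b] (σ[u='q'](S) ⋈[c=b] T)) → 1
  γ[c; SUM(g)→h]((σ[f<8](π[y,f](U)) ⋈[f=b] (σ[u='q'](S) ⋈[c=b] T))) → 1

E1 and E2 produce the same multiset:
c | h
2 | 7

yes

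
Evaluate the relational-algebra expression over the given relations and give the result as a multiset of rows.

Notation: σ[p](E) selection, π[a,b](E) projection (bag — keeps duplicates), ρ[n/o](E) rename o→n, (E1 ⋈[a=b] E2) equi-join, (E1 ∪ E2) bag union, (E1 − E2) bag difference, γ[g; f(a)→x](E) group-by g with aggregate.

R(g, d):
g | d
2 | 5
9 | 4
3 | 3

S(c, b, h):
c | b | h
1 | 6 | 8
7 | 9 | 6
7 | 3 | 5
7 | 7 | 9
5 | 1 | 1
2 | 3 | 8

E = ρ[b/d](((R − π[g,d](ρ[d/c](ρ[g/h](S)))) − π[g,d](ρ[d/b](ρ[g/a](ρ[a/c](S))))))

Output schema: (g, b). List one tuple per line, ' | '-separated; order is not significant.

Row counts bottom-up:
  R → 3
  S → 6
  ρ[g/h](S) → 6
  ρ[d/c](ρ[g/h](S)) → 6
  π[g,d](ρ[d/c](ρ[g/h](S))) → 6
  (R − π[g,d](ρ[d/c](ρ[g/h](S)))) → 3
  S → 6
  ρ[a/c](S) → 6
  ρ[g/a](ρ[a/c](S)) → 6
  ρ[d/b](ρ[g/a](ρ[a/c](S))) → 6
  π[g,d](ρ[d/b](ρ[g/a](ρ[a/c](S)))) → 6
  ((R − π[g,d](ρ[d/c](ρ[g/h](S)))) − π[g,d](ρ[d/b](ρ[g/a](ρ[a/c](S))))) → 3
  ρ[b/d](((R − π[g,d](ρ[d/c](ρ[g/h](S)))) − π[g,d](ρ[d/b](ρ[g/a](ρ[a/c](S)))))) → 3

== RESULT ==
g | b
2 | 5
3 | 3
9 | 4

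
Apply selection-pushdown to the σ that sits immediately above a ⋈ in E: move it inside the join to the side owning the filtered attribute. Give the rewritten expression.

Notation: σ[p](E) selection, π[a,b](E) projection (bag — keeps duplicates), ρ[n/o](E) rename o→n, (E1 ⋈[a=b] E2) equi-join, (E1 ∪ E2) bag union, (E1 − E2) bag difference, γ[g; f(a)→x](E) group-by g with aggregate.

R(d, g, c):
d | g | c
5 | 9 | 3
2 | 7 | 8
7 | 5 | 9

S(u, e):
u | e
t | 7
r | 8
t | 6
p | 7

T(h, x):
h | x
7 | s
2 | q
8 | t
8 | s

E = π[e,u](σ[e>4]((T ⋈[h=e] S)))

σ filters on e, owned by the right side.
E' = π[e,u]((T ⋈[h=e] σ[e>4](S)))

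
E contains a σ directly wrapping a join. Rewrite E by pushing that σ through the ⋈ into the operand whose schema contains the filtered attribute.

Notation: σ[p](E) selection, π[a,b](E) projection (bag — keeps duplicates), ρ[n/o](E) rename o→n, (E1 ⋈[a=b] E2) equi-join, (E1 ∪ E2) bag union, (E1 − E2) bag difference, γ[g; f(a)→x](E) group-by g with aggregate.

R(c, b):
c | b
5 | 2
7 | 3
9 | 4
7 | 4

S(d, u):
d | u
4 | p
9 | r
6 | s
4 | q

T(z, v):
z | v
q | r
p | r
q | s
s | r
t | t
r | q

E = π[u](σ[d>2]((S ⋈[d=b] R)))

σ filters on d, owned by the left side.
E' = π[u]((σ[d>2](S) ⋈[d=b] R))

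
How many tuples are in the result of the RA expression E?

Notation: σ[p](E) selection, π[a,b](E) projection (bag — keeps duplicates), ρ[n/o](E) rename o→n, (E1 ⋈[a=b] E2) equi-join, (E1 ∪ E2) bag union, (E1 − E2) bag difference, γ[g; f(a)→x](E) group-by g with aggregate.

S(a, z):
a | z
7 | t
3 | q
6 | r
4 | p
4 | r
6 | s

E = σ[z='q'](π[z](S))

Row counts bottom-up:
  S → 6
  π[z](S) → 6
  σ[z='q'](π[z](S)) → 1

|E| = 1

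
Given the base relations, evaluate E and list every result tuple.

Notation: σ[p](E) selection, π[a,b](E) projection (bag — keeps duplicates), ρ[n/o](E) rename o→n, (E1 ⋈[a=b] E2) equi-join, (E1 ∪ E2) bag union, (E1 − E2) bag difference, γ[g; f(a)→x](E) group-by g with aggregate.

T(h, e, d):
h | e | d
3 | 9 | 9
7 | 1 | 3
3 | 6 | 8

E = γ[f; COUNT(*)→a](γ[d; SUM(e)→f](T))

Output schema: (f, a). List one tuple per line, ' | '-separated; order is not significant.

Stepwise |·|:
  T → 3
  γ[d; SUM(e)→f](T) → 3
  γ[f; COUNT(*)→a](γ[d; SUM(e)→f](T)) → 3

== RESULT ==
f | a
1 | 1
6 | 1
9 | 1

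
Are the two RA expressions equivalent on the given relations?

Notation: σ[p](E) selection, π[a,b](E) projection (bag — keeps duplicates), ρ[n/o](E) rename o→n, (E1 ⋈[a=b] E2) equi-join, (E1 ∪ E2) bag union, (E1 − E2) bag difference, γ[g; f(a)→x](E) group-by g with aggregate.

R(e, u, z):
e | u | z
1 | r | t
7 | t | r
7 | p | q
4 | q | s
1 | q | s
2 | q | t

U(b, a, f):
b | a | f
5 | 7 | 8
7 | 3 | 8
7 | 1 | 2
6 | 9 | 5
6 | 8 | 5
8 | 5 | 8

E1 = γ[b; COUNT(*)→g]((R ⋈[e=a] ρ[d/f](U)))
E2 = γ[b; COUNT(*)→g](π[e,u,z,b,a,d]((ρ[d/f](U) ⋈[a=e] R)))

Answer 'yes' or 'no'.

E1 stepwise |·|:
  R → 6
  U → 6
  ρ[d/f](U) → 6
  (R ⋈[e=a] ρ[d/f](U)) → 4
  γ[b; COUNT(*)→g]((R ⋈[e=a] ρ[d/f](U))) → 2
E2 stepwise |·|:
  U → 6
  ρ[d/f](U) → 6
  R → 6
  (ρ[d/f](U) ⋈[a=e] R) → 4
  π[e,u,z,b,a,d]((ρ[d/f](U) ⋈[a=e] R)) → 4
  γ[b; COUNT(*)→g](π[e,u,z,b,a,d]((ρ[d/f](U) ⋈[a=e] R))) → 2

E1 and E2 produce the same multiset:
b | g
5 | 2
7 | 2

yes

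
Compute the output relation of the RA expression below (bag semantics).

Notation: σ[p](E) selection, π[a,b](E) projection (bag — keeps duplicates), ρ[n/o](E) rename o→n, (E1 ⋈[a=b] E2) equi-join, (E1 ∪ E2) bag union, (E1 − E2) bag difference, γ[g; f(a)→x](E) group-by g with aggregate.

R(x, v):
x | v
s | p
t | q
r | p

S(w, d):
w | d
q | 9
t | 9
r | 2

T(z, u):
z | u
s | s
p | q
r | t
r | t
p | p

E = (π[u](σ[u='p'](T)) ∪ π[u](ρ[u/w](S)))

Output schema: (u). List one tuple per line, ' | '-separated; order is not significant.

Row counts bottom-up:
  T → 5
  σ[u='p'](T) → 1
  π[u](σ[u='p'](T)) → 1
  S → 3
  ρ[u/w](S) → 3
  π[u](ρ[u/w](S)) → 3
  (π[u](σ[u='p'](T)) ∪ π[u](ρ[u/w](S))) → 4

== RESULT ==
u
p
q
r
t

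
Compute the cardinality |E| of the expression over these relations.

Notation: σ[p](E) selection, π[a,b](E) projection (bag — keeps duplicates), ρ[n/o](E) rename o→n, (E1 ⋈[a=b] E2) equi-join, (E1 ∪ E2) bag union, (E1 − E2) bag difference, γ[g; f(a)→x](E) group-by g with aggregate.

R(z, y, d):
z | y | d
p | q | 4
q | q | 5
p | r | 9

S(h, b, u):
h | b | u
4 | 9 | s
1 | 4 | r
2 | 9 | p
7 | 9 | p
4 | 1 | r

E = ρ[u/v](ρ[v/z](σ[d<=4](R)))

Subexpression sizes:
  R → 3
  σ[d<=4](R) → 1
  ρ[v/z](σ[d<=4](R)) → 1
  ρ[u/v](ρ[v/z](σ[d<=4](R))) → 1

|E| = 1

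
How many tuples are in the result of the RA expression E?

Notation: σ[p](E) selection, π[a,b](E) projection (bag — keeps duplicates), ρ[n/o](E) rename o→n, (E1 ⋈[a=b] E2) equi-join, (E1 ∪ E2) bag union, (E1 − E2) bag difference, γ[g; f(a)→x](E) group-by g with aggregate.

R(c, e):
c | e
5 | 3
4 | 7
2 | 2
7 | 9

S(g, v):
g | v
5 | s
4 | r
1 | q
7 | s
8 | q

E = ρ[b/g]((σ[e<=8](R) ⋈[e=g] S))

Row counts bottom-up:
  R → 4
  σ[e<=8](R) → 3
  S → 5
  (σ[e<=8](R) ⋈[e=g] S) → 1
  ρ[b/g]((σ[e<=8](R) ⋈[e=g] S)) → 1

|E| = 1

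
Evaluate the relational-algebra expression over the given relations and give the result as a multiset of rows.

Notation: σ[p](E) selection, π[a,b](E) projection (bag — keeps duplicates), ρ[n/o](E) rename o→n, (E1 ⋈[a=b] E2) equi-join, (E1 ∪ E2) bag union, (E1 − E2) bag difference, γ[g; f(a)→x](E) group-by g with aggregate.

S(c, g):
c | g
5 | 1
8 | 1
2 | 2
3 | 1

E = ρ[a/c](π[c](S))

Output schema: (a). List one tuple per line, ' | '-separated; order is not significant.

Row counts bottom-up:
  S → 4
  π[c](S) → 4
  ρ[a/c](π[c](S)) → 4

== RESULT ==
a
2
3
5
8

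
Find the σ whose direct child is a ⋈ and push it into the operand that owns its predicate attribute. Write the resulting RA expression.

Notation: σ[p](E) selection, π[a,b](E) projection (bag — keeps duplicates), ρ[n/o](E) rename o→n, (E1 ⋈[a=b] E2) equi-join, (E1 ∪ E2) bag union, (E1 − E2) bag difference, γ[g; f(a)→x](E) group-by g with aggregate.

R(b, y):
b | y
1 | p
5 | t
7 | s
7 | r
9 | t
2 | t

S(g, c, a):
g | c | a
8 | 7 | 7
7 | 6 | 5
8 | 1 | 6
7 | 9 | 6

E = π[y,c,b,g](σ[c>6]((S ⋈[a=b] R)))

σ filters on c, owned by the left side.
E' = π[y,c,b,g]((σ[c>6](S) ⋈[a=b] R))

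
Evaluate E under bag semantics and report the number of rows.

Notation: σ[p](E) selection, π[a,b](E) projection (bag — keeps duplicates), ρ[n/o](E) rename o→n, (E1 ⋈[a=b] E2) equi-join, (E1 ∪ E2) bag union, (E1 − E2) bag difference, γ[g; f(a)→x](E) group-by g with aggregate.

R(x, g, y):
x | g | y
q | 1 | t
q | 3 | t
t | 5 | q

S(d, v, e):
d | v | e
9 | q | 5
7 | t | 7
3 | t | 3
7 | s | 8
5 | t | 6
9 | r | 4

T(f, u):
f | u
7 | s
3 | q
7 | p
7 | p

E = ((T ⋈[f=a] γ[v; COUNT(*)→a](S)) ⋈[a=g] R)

Subexpression sizes:
  T → 4
  S → 6
  γ[v; COUNT(*)→a](S) → 4
  (T ⋈[f=a] γ[v; COUNT(*)→a](S)) → 1
  R → 3
  ((T ⋈[f=a] γ[v; COUNT(*)→a](S)) ⋈[a=g] R) → 1

|E| = 1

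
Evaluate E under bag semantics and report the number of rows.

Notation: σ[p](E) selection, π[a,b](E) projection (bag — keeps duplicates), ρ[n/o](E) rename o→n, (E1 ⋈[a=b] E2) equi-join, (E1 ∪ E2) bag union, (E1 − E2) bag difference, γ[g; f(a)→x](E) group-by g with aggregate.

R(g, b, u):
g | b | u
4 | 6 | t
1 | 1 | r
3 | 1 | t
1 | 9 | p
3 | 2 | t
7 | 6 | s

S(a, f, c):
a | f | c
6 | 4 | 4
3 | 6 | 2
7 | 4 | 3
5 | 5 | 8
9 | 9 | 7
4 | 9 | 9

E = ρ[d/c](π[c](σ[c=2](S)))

Subexpression sizes:
  S → 6
  σ[c=2](S) → 1
  π[c](σ[c=2](S)) → 1
  ρ[d/c](π[c](σ[c=2](S))) → 1

|E| = 1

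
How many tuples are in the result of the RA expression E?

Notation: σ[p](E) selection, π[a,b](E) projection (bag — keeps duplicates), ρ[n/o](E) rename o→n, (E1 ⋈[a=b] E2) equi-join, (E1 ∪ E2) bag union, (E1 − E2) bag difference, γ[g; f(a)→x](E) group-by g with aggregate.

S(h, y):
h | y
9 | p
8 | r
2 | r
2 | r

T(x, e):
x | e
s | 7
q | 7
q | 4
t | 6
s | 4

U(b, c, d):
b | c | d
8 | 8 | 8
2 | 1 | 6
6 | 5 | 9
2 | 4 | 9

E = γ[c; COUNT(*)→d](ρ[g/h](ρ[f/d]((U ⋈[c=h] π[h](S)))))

Row counts bottom-up:
  U → 4
  S → 4
  π[h](S) → 4
  (U ⋈[c=h] π[h](S)) → 1
  ρ[f/d]((U ⋈[c=h] π[h](S))) → 1
  ρ[g/h](ρ[f/d]((U ⋈[c=h] π[h](S)))) → 1
  γ[c; COUNT(*)→d](ρ[g/h](ρ[f/d]((U ⋈[c=h] π[h](S))))) → 1

|E| = 1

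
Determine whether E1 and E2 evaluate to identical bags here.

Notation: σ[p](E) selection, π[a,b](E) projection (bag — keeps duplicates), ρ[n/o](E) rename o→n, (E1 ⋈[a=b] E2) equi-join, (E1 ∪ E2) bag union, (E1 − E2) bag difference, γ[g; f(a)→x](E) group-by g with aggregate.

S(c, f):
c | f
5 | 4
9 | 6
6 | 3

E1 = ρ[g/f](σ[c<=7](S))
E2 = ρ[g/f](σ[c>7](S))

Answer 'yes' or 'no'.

E1 per-node cardinality:
  S → 3
  σ[c<=7](S) → 2
  ρ[g/f](σ[c<=7](S)) → 2
E2 per-node cardinality:
  S → 3
  σ[c>7](S) → 1
  ρ[g/f](σ[c>7](S)) → 1

E1 result:
c | g
5 | 4
6 | 3
E2 result:
c | g
9 | 6
Witness: (5, 4) appears 1× in E1 but 0× in E2.

no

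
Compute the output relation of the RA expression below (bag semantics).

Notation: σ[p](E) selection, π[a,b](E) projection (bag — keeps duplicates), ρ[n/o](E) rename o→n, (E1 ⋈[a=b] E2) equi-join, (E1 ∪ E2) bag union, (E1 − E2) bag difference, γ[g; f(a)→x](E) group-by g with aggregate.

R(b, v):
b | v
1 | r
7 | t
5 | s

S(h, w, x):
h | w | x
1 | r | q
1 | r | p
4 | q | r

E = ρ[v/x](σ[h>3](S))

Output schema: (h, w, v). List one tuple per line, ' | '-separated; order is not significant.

Row counts bottom-up:
  S → 3
  σ[h>3](S) → 1
  ρ[v/x](σ[h>3](S)) → 1

== RESULT ==
h | w | v
4 | q | r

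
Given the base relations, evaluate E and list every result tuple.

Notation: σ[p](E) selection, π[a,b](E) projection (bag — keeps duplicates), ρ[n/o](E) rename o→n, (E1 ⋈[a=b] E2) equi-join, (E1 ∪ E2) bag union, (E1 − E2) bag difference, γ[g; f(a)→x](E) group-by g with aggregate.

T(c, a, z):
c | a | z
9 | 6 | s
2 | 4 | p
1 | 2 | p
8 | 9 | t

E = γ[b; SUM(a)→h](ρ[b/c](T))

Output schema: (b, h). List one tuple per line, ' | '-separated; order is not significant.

Subexpression sizes:
  T → 4
  ρ[b/c](T) → 4
  γ[b; SUM(a)→h](ρ[b/c](T)) → 4

== RESULT ==
b | h
1 | 2
2 | 4
8 | 9
9 | 6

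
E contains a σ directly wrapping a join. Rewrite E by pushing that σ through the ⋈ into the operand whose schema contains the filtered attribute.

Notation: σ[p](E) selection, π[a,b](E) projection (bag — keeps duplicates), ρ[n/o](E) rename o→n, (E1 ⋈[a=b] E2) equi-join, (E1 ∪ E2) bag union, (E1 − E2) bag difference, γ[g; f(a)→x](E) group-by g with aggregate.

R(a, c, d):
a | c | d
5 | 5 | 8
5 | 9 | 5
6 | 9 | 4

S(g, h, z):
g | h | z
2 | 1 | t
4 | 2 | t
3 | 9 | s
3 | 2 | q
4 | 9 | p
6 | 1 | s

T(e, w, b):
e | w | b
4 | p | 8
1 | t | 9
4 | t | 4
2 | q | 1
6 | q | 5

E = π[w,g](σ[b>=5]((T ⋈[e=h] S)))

σ filters on b, owned by the left side.
E' = π[w,g]((σ[b>=5](T) ⋈[e=h] S))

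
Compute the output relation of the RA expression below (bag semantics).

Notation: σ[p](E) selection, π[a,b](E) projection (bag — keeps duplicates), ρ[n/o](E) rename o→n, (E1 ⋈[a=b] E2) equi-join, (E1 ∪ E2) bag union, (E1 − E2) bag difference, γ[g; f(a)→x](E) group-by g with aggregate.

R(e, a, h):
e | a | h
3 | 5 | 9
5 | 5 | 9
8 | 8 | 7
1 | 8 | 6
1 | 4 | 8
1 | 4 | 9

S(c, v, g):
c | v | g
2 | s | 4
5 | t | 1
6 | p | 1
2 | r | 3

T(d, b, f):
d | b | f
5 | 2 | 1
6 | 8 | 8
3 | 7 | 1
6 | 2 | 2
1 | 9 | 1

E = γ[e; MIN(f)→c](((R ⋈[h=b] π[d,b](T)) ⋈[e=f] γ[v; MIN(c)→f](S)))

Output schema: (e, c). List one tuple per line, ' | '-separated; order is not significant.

Row counts bottom-up:
  R → 6
  T → 5
  π[d,b](T) → 5
  (R ⋈[h=b] π[d,b](T)) → 5
  S → 4
  γ[v; MIN(c)→f](S) → 4
  ((R ⋈[h=b] π[d,b](T)) ⋈[e=f] γ[v; MIN(c)→f](S)) → 1
  γ[e; MIN(f)→c](((R ⋈[h=b] π[d,b](T)) ⋈[e=f] γ[v; MIN(c)→f](S))) → 1

== RESULT ==
e | c
5 | 5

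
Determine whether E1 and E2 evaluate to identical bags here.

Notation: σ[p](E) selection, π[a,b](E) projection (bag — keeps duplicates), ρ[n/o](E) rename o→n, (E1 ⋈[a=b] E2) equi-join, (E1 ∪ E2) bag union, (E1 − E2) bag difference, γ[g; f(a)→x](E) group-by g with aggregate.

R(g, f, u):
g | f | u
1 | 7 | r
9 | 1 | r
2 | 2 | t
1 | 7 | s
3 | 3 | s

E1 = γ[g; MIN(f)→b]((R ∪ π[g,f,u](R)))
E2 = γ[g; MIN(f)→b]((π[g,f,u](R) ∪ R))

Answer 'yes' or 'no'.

E1 per-node cardinality:
  R → 5
  R → 5
  π[g,f,u](R) → 5
  (R ∪ π[g,f,u](R)) → 10
  γ[g; MIN(f)→b]((R ∪ π[g,f,u](R))) → 4
E2 per-node cardinality:
  R → 5
  π[g,f,u](R) → 5
  R → 5
  (π[g,f,u](R) ∪ R) → 10
  γ[g; MIN(f)→b]((π[g,f,u](R) ∪ R)) → 4

E1 and E2 produce the same multiset:
g | b
1 | 7
2 | 2
3 | 3
9 | 1

yes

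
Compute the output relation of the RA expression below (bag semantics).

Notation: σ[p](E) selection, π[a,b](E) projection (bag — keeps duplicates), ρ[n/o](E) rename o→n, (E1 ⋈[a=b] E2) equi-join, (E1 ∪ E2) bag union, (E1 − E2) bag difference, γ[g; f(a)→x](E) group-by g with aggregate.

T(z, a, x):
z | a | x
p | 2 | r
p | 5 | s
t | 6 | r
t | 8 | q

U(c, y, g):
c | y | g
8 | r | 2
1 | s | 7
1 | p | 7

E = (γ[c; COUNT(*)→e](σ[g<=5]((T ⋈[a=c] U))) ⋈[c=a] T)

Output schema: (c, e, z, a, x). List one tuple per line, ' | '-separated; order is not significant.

Subexpression sizes:
  T → 4
  U → 3
  (T ⋈[a=c] U) → 1
  σ[g<=5]((T ⋈[a=c] U)) → 1
  γ[c; COUNT(*)→e](σ[g<=5]((T ⋈[a=c] U))) → 1
  T → 4
  (γ[c; COUNT(*)→e](σ[g<=5]((T ⋈[a=c] U))) ⋈[c=a] T) → 1

== RESULT ==
c | e | z | a | x
8 | 1 | t | 8 | q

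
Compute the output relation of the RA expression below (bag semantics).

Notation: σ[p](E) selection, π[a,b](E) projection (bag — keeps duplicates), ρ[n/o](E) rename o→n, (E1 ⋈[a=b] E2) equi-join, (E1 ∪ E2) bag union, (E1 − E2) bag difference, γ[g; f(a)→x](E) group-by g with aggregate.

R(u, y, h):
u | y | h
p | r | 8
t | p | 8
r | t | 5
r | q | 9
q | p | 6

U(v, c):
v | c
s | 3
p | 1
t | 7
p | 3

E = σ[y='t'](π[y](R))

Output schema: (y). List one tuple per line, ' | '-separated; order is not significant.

Row counts bottom-up:
  R → 5
  π[y](R) → 5
  σ[y='t'](π[y](R)) → 1

== RESULT ==
y
t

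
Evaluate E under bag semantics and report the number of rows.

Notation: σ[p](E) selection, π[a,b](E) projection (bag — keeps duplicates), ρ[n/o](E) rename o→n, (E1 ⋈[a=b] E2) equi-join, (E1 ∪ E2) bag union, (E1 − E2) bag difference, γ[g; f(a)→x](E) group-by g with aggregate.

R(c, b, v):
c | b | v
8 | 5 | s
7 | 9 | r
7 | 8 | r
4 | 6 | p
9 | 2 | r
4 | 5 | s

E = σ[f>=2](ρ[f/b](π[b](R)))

Stepwise |·|:
  R → 6
  π[b](R) → 6
  ρ[f/b](π[b](R)) → 6
  σ[f>=2](ρ[f/b](π[b](R))) → 6

|E| = 6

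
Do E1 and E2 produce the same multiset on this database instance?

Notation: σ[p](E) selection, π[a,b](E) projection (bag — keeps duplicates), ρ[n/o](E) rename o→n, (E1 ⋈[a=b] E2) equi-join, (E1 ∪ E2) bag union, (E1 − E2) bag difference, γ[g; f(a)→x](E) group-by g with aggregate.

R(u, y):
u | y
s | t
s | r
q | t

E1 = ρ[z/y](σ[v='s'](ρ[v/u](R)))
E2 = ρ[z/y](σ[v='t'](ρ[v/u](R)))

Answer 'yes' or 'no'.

E1 row counts bottom-up:
  R → 3
  ρ[v/u](R) → 3
  σ[v='s'](ρ[v/u](R)) → 2
  ρ[z/y](σ[v='s'](ρ[v/u](R))) → 2
E2 row counts bottom-up:
  R → 3
  ρ[v/u](R) → 3
  σ[v='t'](ρ[v/u](R)) → 0
  ρ[z/y](σ[v='t'](ρ[v/u](R))) → 0

E1 result:
v | z
s | r
s | t
E2 result:
v | z
(0 rows)
Witness: ('s', 'r') appears 1× in E1 but 0× in E2.

no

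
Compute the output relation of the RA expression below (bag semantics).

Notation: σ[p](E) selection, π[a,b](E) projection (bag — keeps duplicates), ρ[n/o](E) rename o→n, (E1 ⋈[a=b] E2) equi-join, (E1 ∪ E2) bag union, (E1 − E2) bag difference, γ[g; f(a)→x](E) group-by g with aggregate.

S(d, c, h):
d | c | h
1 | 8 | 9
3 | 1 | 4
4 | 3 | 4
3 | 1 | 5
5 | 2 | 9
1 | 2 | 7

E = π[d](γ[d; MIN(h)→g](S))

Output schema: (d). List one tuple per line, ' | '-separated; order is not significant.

Stepwise |·|:
  S → 6
  γ[d; MIN(h)→g](S) → 4
  π[d](γ[d; MIN(h)→g](S)) → 4

== RESULT ==
d
1
3
4
5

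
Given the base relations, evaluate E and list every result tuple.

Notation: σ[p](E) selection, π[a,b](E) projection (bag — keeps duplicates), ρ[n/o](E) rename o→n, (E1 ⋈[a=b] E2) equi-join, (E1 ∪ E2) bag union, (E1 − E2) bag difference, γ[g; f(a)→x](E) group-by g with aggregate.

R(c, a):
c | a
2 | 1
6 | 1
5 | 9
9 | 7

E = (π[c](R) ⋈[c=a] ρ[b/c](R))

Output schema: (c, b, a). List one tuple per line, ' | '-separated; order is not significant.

Subexpression sizes:
  R → 4
  π[c](R) → 4
  R → 4
  ρ[b/c](R) → 4
  (π[c](R) ⋈[c=a] ρ[b/c](R)) → 1

== RESULT ==
c | b | a
9 | 5 | 9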